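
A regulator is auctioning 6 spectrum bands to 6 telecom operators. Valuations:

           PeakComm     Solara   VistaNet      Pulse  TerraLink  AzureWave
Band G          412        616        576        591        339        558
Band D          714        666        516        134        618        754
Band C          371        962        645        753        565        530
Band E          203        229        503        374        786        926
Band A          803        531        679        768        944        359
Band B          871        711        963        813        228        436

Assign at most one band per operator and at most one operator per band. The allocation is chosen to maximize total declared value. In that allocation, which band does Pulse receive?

Pulse receives Band G.

Optimal: PeakComm→Band D ($714M), Solara→Band C ($962M), VistaNet→Band B ($963M), Pulse→Band G ($591M), TerraLink→Band A ($944M), AzureWave→Band E ($926M) — total 714+962+963+591+944+926 = $5100M.
Row-greedy (each operator in turn takes its best remaining band) gives $4643M, worse by 457.
Swapping PeakComm↔Pulse (PeakComm→Band G $412M, Pulse→Band D $134M) loses 759.
Pulse's own top band is Band B ($813M), but forcing Pulse→Band B and reassigning the rest optimally gives only $4935M — worse by 165.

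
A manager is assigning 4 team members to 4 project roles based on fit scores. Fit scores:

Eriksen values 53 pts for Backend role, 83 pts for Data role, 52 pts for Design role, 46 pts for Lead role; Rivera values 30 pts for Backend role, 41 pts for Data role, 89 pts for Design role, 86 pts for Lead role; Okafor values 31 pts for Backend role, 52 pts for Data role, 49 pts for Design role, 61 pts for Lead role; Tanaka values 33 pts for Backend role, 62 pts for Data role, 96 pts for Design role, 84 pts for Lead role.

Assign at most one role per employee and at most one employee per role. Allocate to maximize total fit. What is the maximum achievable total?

Maximum total: 296 pts

Treat this as an assignment problem: match each employee to one role.
Optimal: Eriksen→Data role (83 pts), Rivera→Lead role (86 pts), Okafor→Backend role (31 pts), Tanaka→Design role (96 pts) — total 83+86+31+96 = 296 pts.
Column-greedy (each role in turn goes to its best remaining employee) gives 265 pts, worse by 31.
Next-best assignment: Eriksen→Backend role, Rivera→Lead role, Okafor→Data role, Tanaka→Design role = 287 pts.
Swapping Rivera↔Eriksen (Rivera→Data role 41 pts, Eriksen→Lead role 46 pts) loses 82.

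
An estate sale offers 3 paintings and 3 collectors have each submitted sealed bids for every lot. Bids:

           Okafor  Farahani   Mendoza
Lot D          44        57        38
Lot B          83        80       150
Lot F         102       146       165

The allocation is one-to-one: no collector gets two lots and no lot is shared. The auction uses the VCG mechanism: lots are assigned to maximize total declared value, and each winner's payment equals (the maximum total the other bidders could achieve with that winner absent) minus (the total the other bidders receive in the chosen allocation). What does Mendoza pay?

Mendoza pays $39.

Efficient allocation: Okafor→Lot D ($44), Farahani→Lot F ($146), Mendoza→Lot B ($150); total welfare W = $340.
Mendoza receives Lot B at value $150, so the others get W − 150 = $190.
Without Mendoza: best allocation of the remaining 2 bidders over all 3 lots is Okafor→Lot B ($83), Farahani→Lot F ($146), total $229.
VCG payment = (others' best without Mendoza) − (others' welfare with Mendoza) = 229 − 190 = $39.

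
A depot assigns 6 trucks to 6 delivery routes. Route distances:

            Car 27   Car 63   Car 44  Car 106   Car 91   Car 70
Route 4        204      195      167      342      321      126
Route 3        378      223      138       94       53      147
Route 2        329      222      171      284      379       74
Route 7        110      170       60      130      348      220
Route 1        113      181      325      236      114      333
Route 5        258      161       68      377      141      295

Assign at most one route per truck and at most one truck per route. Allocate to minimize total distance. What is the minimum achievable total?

Optimal: Car 27→Route 1 (113 km), Car 63→Route 4 (195 km), Car 44→Route 5 (68 km), Car 106→Route 7 (130 km), Car 91→Route 3 (53 km), Car 70→Route 2 (74 km) — total 113+195+68+130+53+74 = 633 km.
Column-greedy (each route in turn goes to its cheapest remaining truck) gives 1018 km, worse by 385.
Next-best assignment: Car 27→Route 7, Car 63→Route 4, Car 44→Route 5, Car 106→Route 3, Car 91→Route 1, Car 70→Route 2 = 655 km.
Checked against all permutations: 633 km is optimal.

Min total: 633 km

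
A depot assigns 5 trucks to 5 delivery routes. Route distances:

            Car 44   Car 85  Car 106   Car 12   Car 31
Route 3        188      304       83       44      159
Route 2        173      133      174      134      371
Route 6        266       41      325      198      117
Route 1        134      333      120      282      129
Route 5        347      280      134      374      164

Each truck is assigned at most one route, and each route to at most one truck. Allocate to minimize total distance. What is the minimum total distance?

Minimum total: 521 km

This is a one-to-one assignment (minimum-cost bipartite matching).
Optimal: Car 44→Route 2 (173 km), Car 85→Route 6 (41 km), Car 106→Route 5 (134 km), Car 12→Route 3 (44 km), Car 31→Route 1 (129 km) — total 173+41+134+44+129 = 521 km.
Every other assignment is strictly worse.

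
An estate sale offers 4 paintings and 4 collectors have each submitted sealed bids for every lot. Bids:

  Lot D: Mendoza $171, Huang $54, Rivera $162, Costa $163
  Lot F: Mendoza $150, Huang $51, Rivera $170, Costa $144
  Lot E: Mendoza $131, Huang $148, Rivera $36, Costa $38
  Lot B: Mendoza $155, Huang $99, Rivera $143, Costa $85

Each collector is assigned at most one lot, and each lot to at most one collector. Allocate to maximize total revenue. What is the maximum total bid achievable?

Max total: $636

Treat this as an assignment problem: match each collector to one lot.
Optimal: Mendoza→Lot B ($155), Huang→Lot E ($148), Rivera→Lot F ($170), Costa→Lot D ($163) — total 155+148+170+163 = $636.
Row-greedy (each collector in turn takes its best remaining lot) gives $574, worse by 62.
No other one-to-one assignment exceeds $636.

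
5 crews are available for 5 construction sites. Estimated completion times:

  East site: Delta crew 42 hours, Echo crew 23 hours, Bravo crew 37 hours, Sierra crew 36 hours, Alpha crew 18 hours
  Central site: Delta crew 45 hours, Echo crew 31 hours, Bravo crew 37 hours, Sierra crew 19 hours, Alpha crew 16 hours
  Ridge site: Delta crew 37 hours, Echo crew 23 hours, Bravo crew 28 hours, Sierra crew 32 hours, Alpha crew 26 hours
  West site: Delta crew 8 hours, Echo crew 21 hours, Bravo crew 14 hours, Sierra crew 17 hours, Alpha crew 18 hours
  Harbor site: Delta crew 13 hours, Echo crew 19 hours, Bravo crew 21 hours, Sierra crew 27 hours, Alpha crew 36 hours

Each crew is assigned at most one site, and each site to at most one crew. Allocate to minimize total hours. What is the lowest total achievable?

Min total: 87 hours

This is the linear assignment problem.
Optimal: Delta crew→Harbor site (13 hours), Echo crew→Ridge site (23 hours), Bravo crew→West site (14 hours), Sierra crew→Central site (19 hours), Alpha crew→East site (18 hours) — total 13+23+14+19+18 = 87 hours.
Row-greedy (each crew in turn takes its cheapest remaining site) gives 92 hours, worse by 5.
Next-best assignment: Delta crew→West site, Echo crew→Ridge site, Bravo crew→Harbor site, Sierra crew→Central site, Alpha crew→East site = 89 hours.
Swapping Bravo crew↔Sierra crew (Bravo crew→Central site 37 hours, Sierra crew→West site 17 hours) adds 21.
No other one-to-one assignment undercuts 87 hours.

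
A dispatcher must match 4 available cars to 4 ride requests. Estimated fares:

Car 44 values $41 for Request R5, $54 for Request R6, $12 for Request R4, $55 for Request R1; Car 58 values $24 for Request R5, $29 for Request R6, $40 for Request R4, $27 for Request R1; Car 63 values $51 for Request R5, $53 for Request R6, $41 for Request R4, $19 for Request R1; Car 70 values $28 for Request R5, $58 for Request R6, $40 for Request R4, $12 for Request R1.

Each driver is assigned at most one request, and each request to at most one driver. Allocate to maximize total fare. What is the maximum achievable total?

Treat this as an assignment problem: match each driver to one request.
Optimal: Car 44→Request R1 ($55), Car 58→Request R4 ($40), Car 63→Request R5 ($51), Car 70→Request R6 ($58) — total 55+40+51+58 = $204.
Row-greedy (each driver in turn takes its best remaining request) gives $176, worse by 28.
No other one-to-one assignment exceeds $204.

Maximum total: $204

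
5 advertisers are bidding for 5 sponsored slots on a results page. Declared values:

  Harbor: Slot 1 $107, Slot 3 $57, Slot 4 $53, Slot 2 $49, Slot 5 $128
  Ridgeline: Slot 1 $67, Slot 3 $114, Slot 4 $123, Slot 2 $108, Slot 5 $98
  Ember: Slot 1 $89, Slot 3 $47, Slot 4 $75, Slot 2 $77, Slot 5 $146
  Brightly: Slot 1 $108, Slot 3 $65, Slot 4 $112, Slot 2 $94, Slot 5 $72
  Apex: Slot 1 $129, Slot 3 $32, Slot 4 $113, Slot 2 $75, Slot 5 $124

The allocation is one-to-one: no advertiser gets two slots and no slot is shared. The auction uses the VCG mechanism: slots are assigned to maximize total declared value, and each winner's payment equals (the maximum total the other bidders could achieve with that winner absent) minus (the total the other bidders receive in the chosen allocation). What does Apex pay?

Apex pays $18.

Efficient allocation: Harbor→Slot 1 ($107), Ridgeline→Slot 3 ($114), Ember→Slot 5 ($146), Brightly→Slot 2 ($94), Apex→Slot 4 ($113); total welfare W = $574.
Apex receives Slot 4 at value $113, so the others get W − 113 = $461.
Without Apex: best allocation of the remaining 4 bidders over all 5 slots is Harbor→Slot 1 ($107), Ridgeline→Slot 3 ($114), Ember→Slot 5 ($146), Brightly→Slot 4 ($112), total $479.
VCG payment = (others' best without Apex) − (others' welfare with Apex) = 479 − 461 = $18.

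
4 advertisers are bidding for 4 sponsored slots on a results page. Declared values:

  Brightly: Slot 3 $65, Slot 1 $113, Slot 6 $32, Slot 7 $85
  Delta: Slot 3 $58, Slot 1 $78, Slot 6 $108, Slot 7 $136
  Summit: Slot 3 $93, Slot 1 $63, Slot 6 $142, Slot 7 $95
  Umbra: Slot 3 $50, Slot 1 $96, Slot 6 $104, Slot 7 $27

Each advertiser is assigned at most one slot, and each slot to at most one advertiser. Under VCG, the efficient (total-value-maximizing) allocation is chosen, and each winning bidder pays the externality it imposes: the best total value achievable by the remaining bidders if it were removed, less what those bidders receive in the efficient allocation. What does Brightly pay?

Efficient allocation: Brightly→Slot 1 ($113), Delta→Slot 7 ($136), Summit→Slot 3 ($93), Umbra→Slot 6 ($104); total welfare W = $446.
Brightly receives Slot 1 at value $113, so the others get W − 113 = $333.
Without Brightly: best allocation of the remaining 3 bidders over all 4 slots is Delta→Slot 7 ($136), Summit→Slot 6 ($142), Umbra→Slot 1 ($96), total $374.
VCG payment = (others' best without Brightly) − (others' welfare with Brightly) = 374 − 333 = $41.

Brightly pays $41.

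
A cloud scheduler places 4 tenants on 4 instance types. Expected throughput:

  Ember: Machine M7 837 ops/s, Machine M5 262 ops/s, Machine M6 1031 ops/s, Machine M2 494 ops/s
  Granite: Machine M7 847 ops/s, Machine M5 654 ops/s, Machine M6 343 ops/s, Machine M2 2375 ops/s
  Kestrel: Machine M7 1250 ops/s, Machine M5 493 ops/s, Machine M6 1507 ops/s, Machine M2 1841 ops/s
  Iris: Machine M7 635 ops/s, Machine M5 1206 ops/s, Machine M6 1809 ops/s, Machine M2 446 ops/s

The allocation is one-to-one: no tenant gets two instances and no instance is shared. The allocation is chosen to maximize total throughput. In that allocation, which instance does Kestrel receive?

Kestrel receives Machine M6.

Optimal: Ember→Machine M7 (837 ops/s), Granite→Machine M2 (2375 ops/s), Kestrel→Machine M6 (1507 ops/s), Iris→Machine M5 (1206 ops/s) — total 837+2375+1507+1206 = 5925 ops/s.
Max-entry greedy (repeatedly take the single best remaining cell) gives 5696 ops/s, worse by 229.
Next-best assignment: Ember→Machine M6, Granite→Machine M2, Kestrel→Machine M7, Iris→Machine M5 = 5862 ops/s.
Swapping Ember↔Kestrel (Ember→Machine M6 1031 ops/s, Kestrel→Machine M7 1250 ops/s) loses 63.
Kestrel's own top instance is Machine M2 (1841 ops/s), but forcing Kestrel→Machine M2 and reassigning the rest optimally gives only 5141 ops/s — worse by 784.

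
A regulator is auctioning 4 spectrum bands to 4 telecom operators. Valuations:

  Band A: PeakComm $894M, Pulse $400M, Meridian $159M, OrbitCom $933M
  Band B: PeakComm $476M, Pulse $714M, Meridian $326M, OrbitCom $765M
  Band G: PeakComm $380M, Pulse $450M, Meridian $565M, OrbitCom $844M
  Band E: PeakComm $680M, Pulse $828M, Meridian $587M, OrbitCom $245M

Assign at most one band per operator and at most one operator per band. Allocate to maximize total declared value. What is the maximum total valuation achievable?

Optimal: PeakComm→Band A ($894M), Pulse→Band E ($828M), Meridian→Band G ($565M), OrbitCom→Band B ($765M) — total 894+828+565+765 = $3052M.
Column-greedy (each band in turn goes to its best remaining operator) gives $2892M, worse by 160.

Maximum total: $3052M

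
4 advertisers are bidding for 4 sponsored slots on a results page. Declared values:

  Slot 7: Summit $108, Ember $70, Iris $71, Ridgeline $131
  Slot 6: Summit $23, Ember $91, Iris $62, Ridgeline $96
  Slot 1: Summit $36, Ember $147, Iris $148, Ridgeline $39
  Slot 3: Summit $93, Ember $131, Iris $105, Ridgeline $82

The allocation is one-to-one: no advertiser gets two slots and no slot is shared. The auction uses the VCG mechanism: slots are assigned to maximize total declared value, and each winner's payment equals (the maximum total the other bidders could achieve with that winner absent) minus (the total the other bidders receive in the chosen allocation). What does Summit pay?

Summit pays $35.

Efficient allocation: Summit→Slot 7 ($108), Ember→Slot 3 ($131), Iris→Slot 1 ($148), Ridgeline→Slot 6 ($96); total welfare W = $483.
Summit receives Slot 7 at value $108, so the others get W − 108 = $375.
Without Summit: best allocation of the remaining 3 bidders over all 4 slots is Ember→Slot 3 ($131), Iris→Slot 1 ($148), Ridgeline→Slot 7 ($131), total $410.
VCG payment = (others' best without Summit) − (others' welfare with Summit) = 410 − 375 = $35.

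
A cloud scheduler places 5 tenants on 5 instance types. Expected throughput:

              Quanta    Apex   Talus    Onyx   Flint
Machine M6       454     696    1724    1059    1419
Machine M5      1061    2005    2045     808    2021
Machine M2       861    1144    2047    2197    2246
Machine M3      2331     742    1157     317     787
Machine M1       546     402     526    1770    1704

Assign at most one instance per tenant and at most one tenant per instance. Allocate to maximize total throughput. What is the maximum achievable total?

Maximum total: 10076 ops/s

This is a one-to-one assignment (maximum-weight bipartite matching).
Optimal: Quanta→Machine M3 (2331 ops/s), Apex→Machine M5 (2005 ops/s), Talus→Machine M6 (1724 ops/s), Onyx→Machine M1 (1770 ops/s), Flint→Machine M2 (2246 ops/s) — total 2331+2005+1724+1770+2246 = 10076 ops/s.
Max-entry greedy (repeatedly take the single best remaining cell) gives 9088 ops/s, worse by 988.
Next-best assignment: Quanta→Machine M3, Apex→Machine M5, Talus→Machine M6, Onyx→Machine M2, Flint→Machine M1 = 9961 ops/s.
No other one-to-one assignment exceeds 10076 ops/s.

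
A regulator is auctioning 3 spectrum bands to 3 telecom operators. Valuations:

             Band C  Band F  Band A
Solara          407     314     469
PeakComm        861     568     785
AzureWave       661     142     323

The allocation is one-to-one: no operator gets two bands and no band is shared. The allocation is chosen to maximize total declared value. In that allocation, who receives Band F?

Solara receives Band F.

Optimal: Solara→Band F ($314M), PeakComm→Band A ($785M), AzureWave→Band C ($661M) — total 314+785+661 = $1760M.
Solara's own top band is Band A ($469M), but forcing Solara→Band A and reassigning the rest optimally gives only $1698M — worse by 62.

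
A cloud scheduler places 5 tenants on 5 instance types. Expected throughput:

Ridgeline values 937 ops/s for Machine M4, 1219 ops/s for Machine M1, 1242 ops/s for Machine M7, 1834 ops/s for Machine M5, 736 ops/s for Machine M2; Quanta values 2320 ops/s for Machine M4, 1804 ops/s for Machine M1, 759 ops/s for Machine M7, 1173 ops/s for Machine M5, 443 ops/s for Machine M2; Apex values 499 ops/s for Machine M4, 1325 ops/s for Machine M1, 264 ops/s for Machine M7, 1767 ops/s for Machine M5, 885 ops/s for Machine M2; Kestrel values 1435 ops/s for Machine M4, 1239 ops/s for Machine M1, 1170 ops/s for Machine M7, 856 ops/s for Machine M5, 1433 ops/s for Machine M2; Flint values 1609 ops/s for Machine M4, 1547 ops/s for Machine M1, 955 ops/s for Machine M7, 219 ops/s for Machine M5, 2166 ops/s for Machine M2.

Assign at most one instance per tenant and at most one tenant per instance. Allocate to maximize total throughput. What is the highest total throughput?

Maximum total: 8815 ops/s

Treat this as an assignment problem: match each tenant to one instance.
Optimal: Ridgeline→Machine M5 (1834 ops/s), Quanta→Machine M4 (2320 ops/s), Apex→Machine M1 (1325 ops/s), Kestrel→Machine M7 (1170 ops/s), Flint→Machine M2 (2166 ops/s) — total 1834+2320+1325+1170+2166 = 8815 ops/s.
Row-greedy (each tenant in turn takes its best remaining instance) gives 7867 ops/s, worse by 948.
Checked against all permutations: 8815 ops/s is optimal.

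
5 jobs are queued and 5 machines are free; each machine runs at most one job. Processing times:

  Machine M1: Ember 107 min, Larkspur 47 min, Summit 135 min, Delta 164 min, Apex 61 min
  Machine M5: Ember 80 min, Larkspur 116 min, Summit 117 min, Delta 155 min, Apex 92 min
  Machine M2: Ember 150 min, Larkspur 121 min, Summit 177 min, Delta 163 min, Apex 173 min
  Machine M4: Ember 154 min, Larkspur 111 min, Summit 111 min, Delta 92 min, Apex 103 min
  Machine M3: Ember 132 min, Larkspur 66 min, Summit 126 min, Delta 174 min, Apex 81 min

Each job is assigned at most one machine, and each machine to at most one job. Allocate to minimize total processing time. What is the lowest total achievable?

Optimal: Ember→Machine M5 (80 min), Larkspur→Machine M3 (66 min), Summit→Machine M2 (177 min), Delta→Machine M4 (92 min), Apex→Machine M1 (61 min) — total 80+66+177+92+61 = 476 min.
Row-greedy (each job in turn takes its cheapest remaining machine) gives 482 min, worse by 6.
Checked against all permutations: 476 min is optimal.

Minimum total: 476 min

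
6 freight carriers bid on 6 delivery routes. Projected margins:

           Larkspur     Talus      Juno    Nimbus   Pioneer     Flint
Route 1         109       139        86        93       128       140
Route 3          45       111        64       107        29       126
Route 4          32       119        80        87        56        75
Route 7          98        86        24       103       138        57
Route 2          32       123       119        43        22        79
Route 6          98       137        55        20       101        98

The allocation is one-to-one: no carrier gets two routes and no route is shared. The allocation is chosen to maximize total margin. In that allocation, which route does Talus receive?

This is a one-to-one assignment (maximum-weight bipartite matching).
Optimal: Larkspur→Route 6 ($98k), Talus→Route 4 ($119k), Juno→Route 2 ($119k), Nimbus→Route 3 ($107k), Pioneer→Route 7 ($138k), Flint→Route 1 ($140k) — total 98+119+119+107+138+140 = $721k.
Column-greedy (each route in turn goes to its best remaining carrier) gives $693k, worse by 28.
Next-best assignment: Larkspur→Route 1, Talus→Route 6, Juno→Route 2, Nimbus→Route 4, Pioneer→Route 7, Flint→Route 3 = $716k.
Talus's own top route is Route 1 ($139k), but forcing Talus→Route 1 and reassigning the rest optimally gives only $707k — worse by 14.

Talus receives Route 4.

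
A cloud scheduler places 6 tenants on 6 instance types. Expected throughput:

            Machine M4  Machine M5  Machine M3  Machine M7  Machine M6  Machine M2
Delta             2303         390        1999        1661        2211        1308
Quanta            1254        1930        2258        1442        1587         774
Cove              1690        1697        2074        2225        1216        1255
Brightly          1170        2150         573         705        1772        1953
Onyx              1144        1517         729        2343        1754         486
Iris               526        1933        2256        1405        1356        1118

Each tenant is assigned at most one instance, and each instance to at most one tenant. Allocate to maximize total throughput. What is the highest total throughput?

Max total: 12426 ops/s

This is a one-to-one assignment (maximum-weight bipartite matching).
Optimal: Delta→Machine M4 (2303 ops/s), Quanta→Machine M3 (2258 ops/s), Cove→Machine M7 (2225 ops/s), Brightly→Machine M2 (1953 ops/s), Onyx→Machine M6 (1754 ops/s), Iris→Machine M5 (1933 ops/s) — total 2303+2258+2225+1953+1754+1933 = 12426 ops/s.
Column-greedy (each instance in turn goes to its best remaining tenant) gives 11665 ops/s, worse by 761.
Swapping Onyx↔Brightly (Onyx→Machine M2 486 ops/s, Brightly→Machine M6 1772 ops/s) loses 1449.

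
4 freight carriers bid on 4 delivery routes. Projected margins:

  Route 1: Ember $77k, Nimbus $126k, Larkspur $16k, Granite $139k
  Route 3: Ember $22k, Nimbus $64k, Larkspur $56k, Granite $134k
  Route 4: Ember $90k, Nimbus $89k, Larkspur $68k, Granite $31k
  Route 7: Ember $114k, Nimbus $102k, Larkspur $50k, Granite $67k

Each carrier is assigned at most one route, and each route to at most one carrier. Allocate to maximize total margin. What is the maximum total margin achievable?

Optimal: Ember→Route 7 ($114k), Nimbus→Route 1 ($126k), Larkspur→Route 4 ($68k), Granite→Route 3 ($134k) — total 114+126+68+134 = $442k.
Column-greedy (each route in turn goes to its best remaining carrier) gives $343k, worse by 99.
Checked against all permutations: $442k is optimal.

Maximum total: $442k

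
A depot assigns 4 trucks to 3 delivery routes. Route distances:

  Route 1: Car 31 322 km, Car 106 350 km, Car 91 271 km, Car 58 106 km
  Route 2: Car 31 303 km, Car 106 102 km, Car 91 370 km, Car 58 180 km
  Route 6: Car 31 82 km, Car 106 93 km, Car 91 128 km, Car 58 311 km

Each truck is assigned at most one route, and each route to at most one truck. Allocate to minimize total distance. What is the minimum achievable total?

Min total: 290 km

Optimal: Car 58→Route 1 (106 km), Car 106→Route 2 (102 km), Car 31→Route 6 (82 km) — total 106+102+82 = 290 km.
Row-greedy (each truck in turn takes its cheapest remaining route) gives 455 km, worse by 165.
Next-best assignment: Car 58→Route 1, Car 106→Route 2, Car 91→Route 6 = 336 km.
Swapping Car 58↔Car 106 (Car 58→Route 2 180 km, Car 106→Route 1 350 km) adds 322.
Every other assignment is strictly worse.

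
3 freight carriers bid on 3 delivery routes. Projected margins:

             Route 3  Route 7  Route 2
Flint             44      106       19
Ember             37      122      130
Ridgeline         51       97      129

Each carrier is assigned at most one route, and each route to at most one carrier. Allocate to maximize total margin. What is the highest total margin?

Optimal: Flint→Route 3 ($44k), Ember→Route 7 ($122k), Ridgeline→Route 2 ($129k) — total 44+122+129 = $295k.
Column-greedy (each route in turn goes to its best remaining carrier) gives $192k, worse by 103.
Next-best assignment: Flint→Route 7, Ember→Route 2, Ridgeline→Route 3 = $287k.
Every other assignment is strictly worse.

Max total: $295k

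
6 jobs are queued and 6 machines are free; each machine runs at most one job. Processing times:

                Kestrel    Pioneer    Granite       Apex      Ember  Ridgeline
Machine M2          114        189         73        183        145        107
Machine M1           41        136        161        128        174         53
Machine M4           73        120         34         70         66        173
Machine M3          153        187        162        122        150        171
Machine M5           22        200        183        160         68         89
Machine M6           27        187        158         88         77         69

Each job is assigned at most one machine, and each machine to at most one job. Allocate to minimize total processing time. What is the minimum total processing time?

Min total: 463 min

Optimal: Kestrel→Machine M6 (27 min), Pioneer→Machine M4 (120 min), Granite→Machine M2 (73 min), Apex→Machine M3 (122 min), Ember→Machine M5 (68 min), Ridgeline→Machine M1 (53 min) — total 27+120+73+122+68+53 = 463 min.
Min-entry greedy (repeatedly take the single cheapest remaining cell) gives 497 min, worse by 34.
Next-best assignment: Kestrel→Machine M5, Pioneer→Machine M4, Granite→Machine M2, Apex→Machine M3, Ember→Machine M6, Ridgeline→Machine M1 = 467 min.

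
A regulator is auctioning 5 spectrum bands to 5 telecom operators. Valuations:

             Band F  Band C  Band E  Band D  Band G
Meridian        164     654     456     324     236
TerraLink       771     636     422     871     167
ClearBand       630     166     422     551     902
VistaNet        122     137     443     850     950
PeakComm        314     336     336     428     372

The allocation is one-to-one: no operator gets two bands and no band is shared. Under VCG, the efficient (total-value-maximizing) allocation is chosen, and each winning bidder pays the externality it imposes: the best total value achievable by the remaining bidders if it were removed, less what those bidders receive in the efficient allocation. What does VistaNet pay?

VistaNet pays $100M.

Efficient allocation: Meridian→Band C ($654M), TerraLink→Band F ($771M), ClearBand→Band G ($902M), VistaNet→Band D ($850M), PeakComm→Band E ($336M); total welfare W = $3513M.
VistaNet receives Band D at value $850M, so the others get W − 850 = $2663M.
Without VistaNet: best allocation of the remaining 4 bidders over all 5 bands is Meridian→Band C ($654M), TerraLink→Band D ($871M), ClearBand→Band G ($902M), PeakComm→Band E ($336M), total $2763M.
VCG payment = (others' best without VistaNet) − (others' welfare with VistaNet) = 2763 − 2663 = $100M.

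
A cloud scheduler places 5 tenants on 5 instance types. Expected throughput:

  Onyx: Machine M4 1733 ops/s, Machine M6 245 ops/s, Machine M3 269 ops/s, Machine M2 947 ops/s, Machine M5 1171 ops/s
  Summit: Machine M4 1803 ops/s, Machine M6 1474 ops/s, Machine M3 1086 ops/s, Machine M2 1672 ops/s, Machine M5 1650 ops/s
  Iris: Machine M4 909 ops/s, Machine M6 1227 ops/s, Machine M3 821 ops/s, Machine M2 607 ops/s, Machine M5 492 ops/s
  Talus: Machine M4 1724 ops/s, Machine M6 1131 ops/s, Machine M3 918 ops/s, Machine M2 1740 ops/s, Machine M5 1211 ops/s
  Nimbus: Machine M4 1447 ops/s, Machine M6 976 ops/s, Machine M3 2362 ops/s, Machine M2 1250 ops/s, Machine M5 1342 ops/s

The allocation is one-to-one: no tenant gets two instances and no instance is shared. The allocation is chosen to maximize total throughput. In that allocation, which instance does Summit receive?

This is a one-to-one assignment (maximum-weight bipartite matching).
Optimal: Onyx→Machine M4 (1733 ops/s), Summit→Machine M5 (1650 ops/s), Iris→Machine M6 (1227 ops/s), Talus→Machine M2 (1740 ops/s), Nimbus→Machine M3 (2362 ops/s) — total 1733+1650+1227+1740+2362 = 8712 ops/s.
Column-greedy (each instance in turn goes to its best remaining tenant) gives 8303 ops/s, worse by 409.
Swapping Onyx↔Summit (Onyx→Machine M5 1171 ops/s, Summit→Machine M4 1803 ops/s) loses 409.
Summit's own top instance is Machine M4 (1803 ops/s), but forcing Summit→Machine M4 and reassigning the rest optimally gives only 8303 ops/s — worse by 409.

Summit receives Machine M5.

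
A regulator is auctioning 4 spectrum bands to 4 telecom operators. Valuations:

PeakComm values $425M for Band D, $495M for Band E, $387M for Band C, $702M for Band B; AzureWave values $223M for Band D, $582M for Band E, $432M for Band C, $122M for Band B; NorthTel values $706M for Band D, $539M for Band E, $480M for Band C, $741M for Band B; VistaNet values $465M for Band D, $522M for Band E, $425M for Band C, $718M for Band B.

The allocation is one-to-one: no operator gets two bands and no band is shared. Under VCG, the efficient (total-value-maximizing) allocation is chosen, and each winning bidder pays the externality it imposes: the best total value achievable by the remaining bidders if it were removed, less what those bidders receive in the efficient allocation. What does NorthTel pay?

Efficient allocation: PeakComm→Band B ($702M), AzureWave→Band E ($582M), NorthTel→Band D ($706M), VistaNet→Band C ($425M); total welfare W = $2415M.
NorthTel receives Band D at value $706M, so the others get W − 706 = $1709M.
Without NorthTel: best allocation of the remaining 3 bidders over all 4 bands is PeakComm→Band B ($702M), AzureWave→Band E ($582M), VistaNet→Band D ($465M), total $1749M.
VCG payment = (others' best without NorthTel) − (others' welfare with NorthTel) = 1749 − 1709 = $40M.

NorthTel pays $40M.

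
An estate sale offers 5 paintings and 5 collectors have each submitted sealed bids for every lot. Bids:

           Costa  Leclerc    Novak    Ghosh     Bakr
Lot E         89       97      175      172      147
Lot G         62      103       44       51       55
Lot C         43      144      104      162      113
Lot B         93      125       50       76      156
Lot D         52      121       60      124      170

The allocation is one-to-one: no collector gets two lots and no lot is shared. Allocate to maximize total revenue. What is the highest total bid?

Optimal: Costa→Lot B ($93), Leclerc→Lot G ($103), Novak→Lot E ($175), Ghosh→Lot C ($162), Bakr→Lot D ($170) — total 93+103+175+162+170 = $703.
Column-greedy (each lot in turn goes to its best remaining collector) gives $648, worse by 55.
Swapping Novak↔Costa (Novak→Lot B $50, Costa→Lot E $89) loses 129.

Max total: $703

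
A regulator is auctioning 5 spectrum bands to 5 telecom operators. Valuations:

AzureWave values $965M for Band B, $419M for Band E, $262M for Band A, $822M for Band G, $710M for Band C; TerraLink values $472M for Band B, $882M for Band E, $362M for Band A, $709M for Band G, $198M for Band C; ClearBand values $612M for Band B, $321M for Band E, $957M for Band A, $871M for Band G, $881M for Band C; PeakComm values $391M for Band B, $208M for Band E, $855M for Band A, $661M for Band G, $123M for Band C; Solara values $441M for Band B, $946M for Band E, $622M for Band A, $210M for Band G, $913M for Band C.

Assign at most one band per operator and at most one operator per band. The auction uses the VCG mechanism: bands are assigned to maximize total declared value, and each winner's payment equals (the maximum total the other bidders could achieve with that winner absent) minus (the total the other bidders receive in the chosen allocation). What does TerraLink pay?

TerraLink pays $43M.

Efficient allocation: AzureWave→Band B ($965M), TerraLink→Band E ($882M), ClearBand→Band G ($871M), PeakComm→Band A ($855M), Solara→Band C ($913M); total welfare W = $4486M.
TerraLink receives Band E at value $882M, so the others get W − 882 = $3604M.
Without TerraLink: best allocation of the remaining 4 bidders over all 5 bands is AzureWave→Band B ($965M), ClearBand→Band C ($881M), PeakComm→Band A ($855M), Solara→Band E ($946M), total $3647M.
VCG payment = (others' best without TerraLink) − (others' welfare with TerraLink) = 3647 − 3604 = $43M.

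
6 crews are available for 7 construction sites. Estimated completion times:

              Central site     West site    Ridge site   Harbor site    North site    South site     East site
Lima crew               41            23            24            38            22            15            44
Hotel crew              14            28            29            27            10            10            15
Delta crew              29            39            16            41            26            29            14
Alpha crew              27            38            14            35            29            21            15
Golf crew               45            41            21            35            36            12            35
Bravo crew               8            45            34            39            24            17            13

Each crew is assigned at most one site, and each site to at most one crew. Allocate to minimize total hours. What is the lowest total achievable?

Minimum total: 81 hours

Optimal: Lima crew→West site (23 hours), Hotel crew→North site (10 hours), Delta crew→East site (14 hours), Alpha crew→Ridge site (14 hours), Golf crew→South site (12 hours), Bravo crew→Central site (8 hours) — total 23+10+14+14+12+8 = 81 hours.
Row-greedy (each crew in turn takes its cheapest remaining site) gives 96 hours, worse by 15.
Next-best assignment: Lima crew→West site, Hotel crew→North site, Delta crew→Ridge site, Alpha crew→East site, Golf crew→South site, Bravo crew→Central site = 84 hours.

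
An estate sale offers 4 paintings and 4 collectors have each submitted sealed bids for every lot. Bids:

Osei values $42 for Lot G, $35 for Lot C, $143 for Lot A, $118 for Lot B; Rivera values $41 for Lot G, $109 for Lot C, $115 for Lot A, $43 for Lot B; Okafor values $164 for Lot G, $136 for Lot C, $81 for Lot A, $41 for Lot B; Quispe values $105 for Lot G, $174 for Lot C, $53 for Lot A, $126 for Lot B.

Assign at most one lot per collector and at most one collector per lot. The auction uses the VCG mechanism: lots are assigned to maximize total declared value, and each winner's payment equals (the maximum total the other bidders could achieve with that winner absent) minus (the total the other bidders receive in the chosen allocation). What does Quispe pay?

Efficient allocation: Osei→Lot B ($118), Rivera→Lot A ($115), Okafor→Lot G ($164), Quispe→Lot C ($174); total welfare W = $571.
Quispe receives Lot C at value $174, so the others get W − 174 = $397.
Without Quispe: best allocation of the remaining 3 bidders over all 4 lots is Osei→Lot A ($143), Rivera→Lot C ($109), Okafor→Lot G ($164), total $416.
VCG payment = (others' best without Quispe) − (others' welfare with Quispe) = 416 − 397 = $19.

Quispe pays $19.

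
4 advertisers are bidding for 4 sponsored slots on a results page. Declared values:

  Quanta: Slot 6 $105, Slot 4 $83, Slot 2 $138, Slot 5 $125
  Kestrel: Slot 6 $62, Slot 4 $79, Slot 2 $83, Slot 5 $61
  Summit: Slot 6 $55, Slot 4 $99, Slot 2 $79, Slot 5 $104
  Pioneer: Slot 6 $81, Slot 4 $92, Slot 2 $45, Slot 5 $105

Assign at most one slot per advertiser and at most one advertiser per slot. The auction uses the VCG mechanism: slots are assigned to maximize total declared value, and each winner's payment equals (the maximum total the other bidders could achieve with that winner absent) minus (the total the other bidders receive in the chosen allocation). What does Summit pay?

Summit pays $17.

Efficient allocation: Quanta→Slot 2 ($138), Kestrel→Slot 6 ($62), Summit→Slot 4 ($99), Pioneer→Slot 5 ($105); total welfare W = $404.
Summit receives Slot 4 at value $99, so the others get W − 99 = $305.
Without Summit: best allocation of the remaining 3 bidders over all 4 slots is Quanta→Slot 2 ($138), Kestrel→Slot 4 ($79), Pioneer→Slot 5 ($105), total $322.
VCG payment = (others' best without Summit) − (others' welfare with Summit) = 322 − 305 = $17.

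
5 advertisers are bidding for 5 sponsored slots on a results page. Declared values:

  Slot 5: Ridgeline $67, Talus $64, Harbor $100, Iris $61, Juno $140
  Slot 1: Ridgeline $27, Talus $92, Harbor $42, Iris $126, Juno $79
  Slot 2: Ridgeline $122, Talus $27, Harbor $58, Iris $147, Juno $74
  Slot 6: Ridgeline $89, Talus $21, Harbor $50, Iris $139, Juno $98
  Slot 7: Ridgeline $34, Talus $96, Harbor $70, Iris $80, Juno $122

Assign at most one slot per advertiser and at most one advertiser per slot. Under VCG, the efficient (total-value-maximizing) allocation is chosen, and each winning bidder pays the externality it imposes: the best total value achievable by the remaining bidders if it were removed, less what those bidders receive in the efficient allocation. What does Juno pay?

Juno pays $4.

Efficient allocation: Ridgeline→Slot 2 ($122), Talus→Slot 1 ($92), Harbor→Slot 5 ($100), Iris→Slot 6 ($139), Juno→Slot 7 ($122); total welfare W = $575.
Juno receives Slot 7 at value $122, so the others get W − 122 = $453.
Without Juno: best allocation of the remaining 4 bidders over all 5 slots is Ridgeline→Slot 2 ($122), Talus→Slot 7 ($96), Harbor→Slot 5 ($100), Iris→Slot 6 ($139), total $457.
VCG payment = (others' best without Juno) − (others' welfare with Juno) = 457 − 453 = $4.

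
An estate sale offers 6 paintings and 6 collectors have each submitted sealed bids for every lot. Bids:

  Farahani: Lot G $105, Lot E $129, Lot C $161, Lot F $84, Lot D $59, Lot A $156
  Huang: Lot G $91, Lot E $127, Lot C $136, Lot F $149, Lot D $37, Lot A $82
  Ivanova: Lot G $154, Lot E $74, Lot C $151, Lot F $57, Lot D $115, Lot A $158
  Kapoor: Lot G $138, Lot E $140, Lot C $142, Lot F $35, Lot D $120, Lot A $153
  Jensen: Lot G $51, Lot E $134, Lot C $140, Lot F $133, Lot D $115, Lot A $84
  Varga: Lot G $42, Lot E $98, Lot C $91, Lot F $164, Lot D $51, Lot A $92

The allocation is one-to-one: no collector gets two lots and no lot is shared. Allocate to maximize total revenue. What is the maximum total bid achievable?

Maximum total: $874

This is a one-to-one assignment (maximum-weight bipartite matching).
Optimal: Farahani→Lot C ($161), Huang→Lot E ($127), Ivanova→Lot G ($154), Kapoor→Lot A ($153), Jensen→Lot D ($115), Varga→Lot F ($164) — total 161+127+154+153+115+164 = $874.
Row-greedy (each collector in turn takes its best remaining lot) gives $765, worse by 109.
No other one-to-one assignment exceeds $874.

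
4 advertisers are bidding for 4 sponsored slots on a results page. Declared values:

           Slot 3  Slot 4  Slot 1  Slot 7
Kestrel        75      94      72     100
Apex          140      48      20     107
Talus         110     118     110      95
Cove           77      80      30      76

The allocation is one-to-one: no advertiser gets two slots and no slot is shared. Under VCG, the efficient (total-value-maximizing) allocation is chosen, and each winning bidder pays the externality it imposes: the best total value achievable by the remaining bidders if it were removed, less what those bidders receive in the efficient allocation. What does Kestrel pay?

Efficient allocation: Kestrel→Slot 7 ($100), Apex→Slot 3 ($140), Talus→Slot 1 ($110), Cove→Slot 4 ($80); total welfare W = $430.
Kestrel receives Slot 7 at value $100, so the others get W − 100 = $330.
Without Kestrel: best allocation of the remaining 3 bidders over all 4 slots is Apex→Slot 3 ($140), Talus→Slot 4 ($118), Cove→Slot 7 ($76), total $334.
VCG payment = (others' best without Kestrel) − (others' welfare with Kestrel) = 334 − 330 = $4.

Kestrel pays $4.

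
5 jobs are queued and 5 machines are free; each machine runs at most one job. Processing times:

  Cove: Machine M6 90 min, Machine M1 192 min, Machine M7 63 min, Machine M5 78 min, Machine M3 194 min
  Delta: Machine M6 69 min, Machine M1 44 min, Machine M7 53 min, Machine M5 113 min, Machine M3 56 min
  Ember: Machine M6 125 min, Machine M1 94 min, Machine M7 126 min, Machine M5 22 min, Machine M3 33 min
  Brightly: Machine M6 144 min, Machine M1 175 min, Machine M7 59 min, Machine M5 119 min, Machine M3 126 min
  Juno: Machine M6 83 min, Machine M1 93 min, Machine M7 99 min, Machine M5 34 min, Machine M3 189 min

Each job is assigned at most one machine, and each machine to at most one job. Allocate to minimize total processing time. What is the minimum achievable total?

Optimal: Cove→Machine M6 (90 min), Delta→Machine M1 (44 min), Ember→Machine M3 (33 min), Brightly→Machine M7 (59 min), Juno→Machine M5 (34 min) — total 90+44+33+59+34 = 260 min.
Row-greedy (each job in turn takes its cheapest remaining machine) gives 338 min, worse by 78.
Next-best assignment: Cove→Machine M5, Delta→Machine M1, Ember→Machine M3, Brightly→Machine M7, Juno→Machine M6 = 297 min.

Min total: 260 min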